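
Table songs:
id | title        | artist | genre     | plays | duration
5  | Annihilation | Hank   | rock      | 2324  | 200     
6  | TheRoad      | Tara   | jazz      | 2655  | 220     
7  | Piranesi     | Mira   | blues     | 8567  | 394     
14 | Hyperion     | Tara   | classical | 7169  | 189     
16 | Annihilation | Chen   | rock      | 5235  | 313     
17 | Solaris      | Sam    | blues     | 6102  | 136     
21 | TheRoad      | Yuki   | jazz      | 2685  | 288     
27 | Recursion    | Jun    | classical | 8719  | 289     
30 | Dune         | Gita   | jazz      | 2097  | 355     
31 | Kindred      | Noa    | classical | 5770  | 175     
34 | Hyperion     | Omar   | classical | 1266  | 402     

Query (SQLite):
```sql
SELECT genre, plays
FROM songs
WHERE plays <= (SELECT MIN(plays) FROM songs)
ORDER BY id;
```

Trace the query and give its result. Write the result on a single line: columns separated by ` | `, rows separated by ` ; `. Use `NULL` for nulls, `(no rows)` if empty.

classical | 1266

Scalar subquery: MIN(plays) over all songs rows = 1266.
Keep rows where plays <= that value.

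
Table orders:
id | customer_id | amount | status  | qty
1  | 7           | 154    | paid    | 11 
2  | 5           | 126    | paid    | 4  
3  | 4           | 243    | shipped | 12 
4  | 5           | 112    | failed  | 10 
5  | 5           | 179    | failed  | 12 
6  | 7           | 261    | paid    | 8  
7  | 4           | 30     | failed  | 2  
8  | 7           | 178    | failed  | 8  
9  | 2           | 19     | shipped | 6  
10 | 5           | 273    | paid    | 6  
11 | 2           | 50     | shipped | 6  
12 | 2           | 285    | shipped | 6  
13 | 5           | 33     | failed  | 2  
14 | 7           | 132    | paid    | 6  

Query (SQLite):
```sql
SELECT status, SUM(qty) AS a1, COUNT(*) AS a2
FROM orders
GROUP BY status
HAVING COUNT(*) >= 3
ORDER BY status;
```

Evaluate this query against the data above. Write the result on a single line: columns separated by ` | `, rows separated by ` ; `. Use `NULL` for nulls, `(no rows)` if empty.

failed | 34 | 5 ; paid | 35 | 5 ; shipped | 30 | 4

Group orders by status.
Per group compute: SUM(qty), COUNT(*).
HAVING: drop groups with fewer than 3 rows.
  failed: ids {4, 5, 7, 8, 13} → SUM(qty)=34, COUNT(*)=5
  paid: ids {1, 2, 6, 10, 14} → SUM(qty)=35, COUNT(*)=5
  shipped: ids {3, 9, 11, 12} → SUM(qty)=30, COUNT(*)=4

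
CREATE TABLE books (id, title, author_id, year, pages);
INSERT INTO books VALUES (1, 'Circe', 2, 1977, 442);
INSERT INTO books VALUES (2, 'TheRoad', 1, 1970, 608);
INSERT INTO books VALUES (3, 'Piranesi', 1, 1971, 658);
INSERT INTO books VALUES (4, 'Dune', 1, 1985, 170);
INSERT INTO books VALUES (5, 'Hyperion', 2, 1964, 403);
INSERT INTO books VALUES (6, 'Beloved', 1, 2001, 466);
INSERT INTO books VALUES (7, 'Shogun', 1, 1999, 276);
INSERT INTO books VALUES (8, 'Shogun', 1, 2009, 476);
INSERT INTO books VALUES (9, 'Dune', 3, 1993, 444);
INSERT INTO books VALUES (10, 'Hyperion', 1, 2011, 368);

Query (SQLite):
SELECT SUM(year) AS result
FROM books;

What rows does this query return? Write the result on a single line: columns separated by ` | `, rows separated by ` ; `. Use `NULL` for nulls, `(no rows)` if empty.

19880

All year values: [1977, 1970, 1971, 1985, 1964, 2001, 1999, 2009, 1993, 2011].
SUM of non-NULL values = 19880.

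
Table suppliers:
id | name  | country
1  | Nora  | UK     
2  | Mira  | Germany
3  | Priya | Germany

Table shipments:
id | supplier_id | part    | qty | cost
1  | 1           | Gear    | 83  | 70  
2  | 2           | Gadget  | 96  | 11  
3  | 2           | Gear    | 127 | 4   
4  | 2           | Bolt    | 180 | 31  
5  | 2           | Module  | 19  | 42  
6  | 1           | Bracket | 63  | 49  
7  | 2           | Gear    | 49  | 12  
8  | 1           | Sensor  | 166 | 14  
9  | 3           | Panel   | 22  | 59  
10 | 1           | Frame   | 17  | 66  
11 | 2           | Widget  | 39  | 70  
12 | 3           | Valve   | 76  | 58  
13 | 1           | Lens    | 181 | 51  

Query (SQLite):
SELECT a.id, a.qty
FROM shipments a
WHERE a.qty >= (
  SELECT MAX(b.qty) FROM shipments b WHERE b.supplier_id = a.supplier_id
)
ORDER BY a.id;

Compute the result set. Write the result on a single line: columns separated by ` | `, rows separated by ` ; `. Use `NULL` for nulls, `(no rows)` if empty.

For each shipments row a, compute MAX(qty) over rows sharing a.supplier_id.
Keep row a if a.qty >= that per-group MAX.
  supplier_id=1: MAX(qty) = 181
  supplier_id=2: MAX(qty) = 180
  supplier_id=3: MAX(qty) = 76

4 | 180 ; 12 | 76 ; 13 | 181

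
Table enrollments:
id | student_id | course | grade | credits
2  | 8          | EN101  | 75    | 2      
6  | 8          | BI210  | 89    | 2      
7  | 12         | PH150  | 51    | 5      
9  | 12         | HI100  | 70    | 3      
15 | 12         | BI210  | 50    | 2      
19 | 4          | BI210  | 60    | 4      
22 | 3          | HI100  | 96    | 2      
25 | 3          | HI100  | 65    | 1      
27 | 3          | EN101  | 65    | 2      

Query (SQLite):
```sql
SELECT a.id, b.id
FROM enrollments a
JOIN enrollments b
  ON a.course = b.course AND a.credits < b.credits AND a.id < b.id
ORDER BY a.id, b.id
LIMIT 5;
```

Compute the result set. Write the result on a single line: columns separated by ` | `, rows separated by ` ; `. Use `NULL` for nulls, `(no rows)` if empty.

6 | 19 ; 15 | 19

Pairs (a,b) with same course, a.credits < b.credits, a.id < b.id.
course groups: BI210:{6,15,19} EN101:{2,27} HI100:{9,22,25} PH150:{7}
Ordered by (a.id, b.id); first 5.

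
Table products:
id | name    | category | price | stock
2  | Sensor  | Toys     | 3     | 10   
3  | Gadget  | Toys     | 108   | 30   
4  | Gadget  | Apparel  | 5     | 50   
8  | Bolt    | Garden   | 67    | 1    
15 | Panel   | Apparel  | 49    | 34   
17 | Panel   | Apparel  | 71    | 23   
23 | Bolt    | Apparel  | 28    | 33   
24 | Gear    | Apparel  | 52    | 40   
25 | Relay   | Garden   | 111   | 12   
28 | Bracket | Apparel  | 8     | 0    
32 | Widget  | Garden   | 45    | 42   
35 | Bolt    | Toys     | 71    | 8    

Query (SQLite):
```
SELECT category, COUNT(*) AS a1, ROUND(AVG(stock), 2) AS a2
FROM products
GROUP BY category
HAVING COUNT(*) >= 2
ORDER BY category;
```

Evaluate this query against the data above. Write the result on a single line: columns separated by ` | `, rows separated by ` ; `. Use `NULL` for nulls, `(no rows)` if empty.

Group products by category.
Per group compute: COUNT(*), ROUND(AVG(stock), 2).
HAVING: drop groups with fewer than 2 rows.
  Apparel: ids {4, 15, 17, 23, 24, 28} → COUNT(*)=6, ROUND(AVG(stock), 2)=30
  Garden: ids {8, 25, 32} → COUNT(*)=3, ROUND(AVG(stock), 2)=18.33
  Toys: ids {2, 3, 35} → COUNT(*)=3, ROUND(AVG(stock), 2)=16

Apparel | 6 | 30 ; Garden | 3 | 18.33 ; Toys | 3 | 16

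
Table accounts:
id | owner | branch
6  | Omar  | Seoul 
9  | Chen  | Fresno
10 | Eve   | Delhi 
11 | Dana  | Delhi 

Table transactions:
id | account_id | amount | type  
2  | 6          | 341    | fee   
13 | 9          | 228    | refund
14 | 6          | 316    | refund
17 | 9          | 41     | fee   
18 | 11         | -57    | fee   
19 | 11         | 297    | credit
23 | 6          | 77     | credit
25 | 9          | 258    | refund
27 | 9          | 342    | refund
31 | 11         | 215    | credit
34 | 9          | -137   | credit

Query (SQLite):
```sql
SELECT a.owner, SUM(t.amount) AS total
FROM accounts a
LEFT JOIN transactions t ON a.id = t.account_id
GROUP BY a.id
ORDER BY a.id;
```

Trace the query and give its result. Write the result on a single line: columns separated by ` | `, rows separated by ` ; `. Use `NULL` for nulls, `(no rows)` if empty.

Omar | 734 ; Chen | 732 ; Eve | NULL ; Dana | 455

LEFT JOIN keeps every accounts row; unmatched ones get NULL for transactions columns.
Group by accounts.id and compute SUM(t.amount). SUM over an all-NULL group is NULL.
  6: ids {2, 14, 23} → SUM(t.amount)=734
  9: ids {13, 17, 25, 27, 34} → SUM(t.amount)=732
  10: ids {—} → SUM(t.amount)=NULL
  11: ids {18, 19, 31} → SUM(t.amount)=455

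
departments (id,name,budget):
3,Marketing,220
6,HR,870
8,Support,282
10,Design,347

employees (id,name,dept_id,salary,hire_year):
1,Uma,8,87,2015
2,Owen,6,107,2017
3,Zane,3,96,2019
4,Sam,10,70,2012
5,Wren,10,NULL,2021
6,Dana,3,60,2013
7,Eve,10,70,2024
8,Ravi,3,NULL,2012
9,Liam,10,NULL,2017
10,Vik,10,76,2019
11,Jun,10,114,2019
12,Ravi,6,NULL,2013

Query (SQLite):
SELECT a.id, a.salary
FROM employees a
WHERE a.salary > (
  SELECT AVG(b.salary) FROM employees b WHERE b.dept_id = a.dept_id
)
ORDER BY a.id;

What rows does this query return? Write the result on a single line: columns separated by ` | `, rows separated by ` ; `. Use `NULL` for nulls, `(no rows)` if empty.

3 | 96 ; 11 | 114

For each employees row a, compute AVG(salary) over rows sharing a.dept_id.
Keep row a if a.salary > that per-group AVG.
  dept_id=3: AVG(salary) = 78.0
  dept_id=6: AVG(salary) = 107.0
  dept_id=8: AVG(salary) = 87.0
  dept_id=10: AVG(salary) = 82.5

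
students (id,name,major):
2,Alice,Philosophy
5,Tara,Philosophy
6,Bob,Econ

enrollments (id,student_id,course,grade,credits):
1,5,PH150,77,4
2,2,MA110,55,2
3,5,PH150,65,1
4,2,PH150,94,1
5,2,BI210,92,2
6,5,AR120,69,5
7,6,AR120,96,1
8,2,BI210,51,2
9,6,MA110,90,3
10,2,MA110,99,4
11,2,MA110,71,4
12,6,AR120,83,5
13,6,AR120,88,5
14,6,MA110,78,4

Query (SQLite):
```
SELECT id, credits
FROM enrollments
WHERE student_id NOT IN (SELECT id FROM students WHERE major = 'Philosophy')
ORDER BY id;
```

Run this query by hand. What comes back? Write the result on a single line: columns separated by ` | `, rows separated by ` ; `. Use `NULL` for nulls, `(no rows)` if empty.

7 | 1 ; 9 | 3 ; 12 | 5 ; 13 | 5 ; 14 | 4

Inner query: students.id where major = 'Philosophy'.
Outer: keep enrollments rows whose student_id is not in that set.
Inner query → {2, 5}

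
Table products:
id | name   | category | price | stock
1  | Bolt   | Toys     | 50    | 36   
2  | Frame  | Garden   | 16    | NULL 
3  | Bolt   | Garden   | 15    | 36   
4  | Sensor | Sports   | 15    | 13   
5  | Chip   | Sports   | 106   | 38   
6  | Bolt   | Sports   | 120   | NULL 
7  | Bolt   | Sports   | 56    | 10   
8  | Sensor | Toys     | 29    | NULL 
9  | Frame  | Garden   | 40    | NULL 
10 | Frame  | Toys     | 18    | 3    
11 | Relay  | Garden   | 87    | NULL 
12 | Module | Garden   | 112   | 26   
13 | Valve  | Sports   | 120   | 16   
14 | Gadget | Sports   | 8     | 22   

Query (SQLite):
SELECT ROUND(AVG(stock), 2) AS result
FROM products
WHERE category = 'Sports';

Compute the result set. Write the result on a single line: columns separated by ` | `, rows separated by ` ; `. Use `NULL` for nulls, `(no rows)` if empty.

19.8

Rows where category='Sports' → stock values: [13, 38, NULL, 10, 16, 22].
AVG = 99 / 5 (rounded to 2 dp).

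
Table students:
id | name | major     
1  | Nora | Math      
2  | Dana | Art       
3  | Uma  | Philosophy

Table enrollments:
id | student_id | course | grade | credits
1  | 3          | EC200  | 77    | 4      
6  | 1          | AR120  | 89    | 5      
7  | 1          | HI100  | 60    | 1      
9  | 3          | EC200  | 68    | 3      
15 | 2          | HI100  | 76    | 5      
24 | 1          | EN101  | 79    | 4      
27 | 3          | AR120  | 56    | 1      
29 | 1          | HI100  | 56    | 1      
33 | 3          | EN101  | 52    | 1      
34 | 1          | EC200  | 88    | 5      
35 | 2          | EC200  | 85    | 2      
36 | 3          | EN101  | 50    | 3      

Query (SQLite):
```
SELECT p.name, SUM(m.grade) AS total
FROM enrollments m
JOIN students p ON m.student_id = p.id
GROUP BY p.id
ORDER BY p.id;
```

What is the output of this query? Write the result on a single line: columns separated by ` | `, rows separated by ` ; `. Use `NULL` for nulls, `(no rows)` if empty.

Join each enrollments row to its students via student_id.
Group joined rows by students.id; compute SUM(m.grade) per group.
  1: ids {6, 7, 24, 29, 34} → SUM(m.grade)=372
  2: ids {15, 35} → SUM(m.grade)=161
  3: ids {1, 9, 27, 33, 36} → SUM(m.grade)=303

Nora | 372 ; Dana | 161 ; Uma | 303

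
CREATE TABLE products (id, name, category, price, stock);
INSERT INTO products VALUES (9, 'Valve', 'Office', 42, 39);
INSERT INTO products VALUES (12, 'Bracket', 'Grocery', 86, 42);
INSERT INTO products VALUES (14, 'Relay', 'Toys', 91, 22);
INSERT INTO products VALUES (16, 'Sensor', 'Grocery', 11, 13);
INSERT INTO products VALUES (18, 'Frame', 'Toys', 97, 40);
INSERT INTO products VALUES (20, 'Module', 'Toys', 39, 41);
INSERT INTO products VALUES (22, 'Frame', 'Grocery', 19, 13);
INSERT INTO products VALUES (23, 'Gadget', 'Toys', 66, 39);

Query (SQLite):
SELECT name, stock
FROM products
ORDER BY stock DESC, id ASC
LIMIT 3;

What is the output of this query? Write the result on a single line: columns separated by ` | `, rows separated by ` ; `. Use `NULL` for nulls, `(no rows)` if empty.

Bracket | 42 ; Module | 41 ; Frame | 40

Sort by stock desc, tiebreak id asc: (42, id=12), (41, id=20), (40, id=18), (39, id=9), (39, id=23), (22, id=14) …. Take first 3.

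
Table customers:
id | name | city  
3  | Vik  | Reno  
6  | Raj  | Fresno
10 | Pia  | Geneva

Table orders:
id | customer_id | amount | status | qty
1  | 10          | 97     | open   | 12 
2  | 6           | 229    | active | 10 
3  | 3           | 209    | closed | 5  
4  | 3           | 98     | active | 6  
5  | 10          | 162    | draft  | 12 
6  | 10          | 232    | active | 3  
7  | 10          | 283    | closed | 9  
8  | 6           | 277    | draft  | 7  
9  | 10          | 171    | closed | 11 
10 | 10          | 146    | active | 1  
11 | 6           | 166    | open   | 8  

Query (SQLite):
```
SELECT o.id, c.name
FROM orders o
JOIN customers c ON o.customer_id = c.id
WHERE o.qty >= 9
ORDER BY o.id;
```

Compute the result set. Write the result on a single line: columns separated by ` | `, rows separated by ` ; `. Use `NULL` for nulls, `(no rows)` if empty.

1 | Pia ; 2 | Raj ; 5 | Pia ; 7 | Pia ; 9 | Pia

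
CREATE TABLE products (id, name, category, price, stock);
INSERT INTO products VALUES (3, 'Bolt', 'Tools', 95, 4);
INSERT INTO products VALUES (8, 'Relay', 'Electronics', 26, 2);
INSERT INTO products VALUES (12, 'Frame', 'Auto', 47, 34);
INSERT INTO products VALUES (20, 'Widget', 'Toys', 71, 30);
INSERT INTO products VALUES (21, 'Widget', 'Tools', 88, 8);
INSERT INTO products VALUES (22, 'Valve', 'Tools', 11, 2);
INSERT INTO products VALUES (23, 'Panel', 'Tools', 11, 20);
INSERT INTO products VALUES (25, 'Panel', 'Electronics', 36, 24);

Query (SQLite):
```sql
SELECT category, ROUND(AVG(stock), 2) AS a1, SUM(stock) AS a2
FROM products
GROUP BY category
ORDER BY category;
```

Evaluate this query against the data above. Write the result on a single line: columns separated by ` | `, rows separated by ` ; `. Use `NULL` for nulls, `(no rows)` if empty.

Group products by category.
Per group compute: ROUND(AVG(stock), 2), SUM(stock).
  Auto: ids {12} → ROUND(AVG(stock), 2)=34, SUM(stock)=34
  Electronics: ids {8, 25} → ROUND(AVG(stock), 2)=13, SUM(stock)=26
  Tools: ids {3, 21, 22, 23} → ROUND(AVG(stock), 2)=8.5, SUM(stock)=34
  Toys: ids {20} → ROUND(AVG(stock), 2)=30, SUM(stock)=30

Auto | 34 | 34 ; Electronics | 13 | 26 ; Tools | 8.5 | 34 ; Toys | 30 | 30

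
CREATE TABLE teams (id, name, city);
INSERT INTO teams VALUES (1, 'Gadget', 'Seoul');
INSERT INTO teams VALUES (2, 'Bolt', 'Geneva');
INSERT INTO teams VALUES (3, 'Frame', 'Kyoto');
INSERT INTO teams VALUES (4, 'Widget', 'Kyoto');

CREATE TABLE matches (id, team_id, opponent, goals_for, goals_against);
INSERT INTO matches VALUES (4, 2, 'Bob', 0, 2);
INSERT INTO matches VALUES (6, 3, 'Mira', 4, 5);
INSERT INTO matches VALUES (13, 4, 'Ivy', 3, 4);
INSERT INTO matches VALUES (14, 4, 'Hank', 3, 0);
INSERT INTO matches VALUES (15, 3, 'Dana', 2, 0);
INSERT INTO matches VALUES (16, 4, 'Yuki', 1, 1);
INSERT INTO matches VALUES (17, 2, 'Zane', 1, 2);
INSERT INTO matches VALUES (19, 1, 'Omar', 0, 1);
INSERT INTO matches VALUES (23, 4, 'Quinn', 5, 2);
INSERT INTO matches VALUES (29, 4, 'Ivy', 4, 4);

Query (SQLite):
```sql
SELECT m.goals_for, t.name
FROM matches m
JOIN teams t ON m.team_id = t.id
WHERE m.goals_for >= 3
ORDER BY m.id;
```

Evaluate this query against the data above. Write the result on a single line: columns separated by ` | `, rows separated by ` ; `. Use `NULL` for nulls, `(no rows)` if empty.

4 | Frame ; 3 | Widget ; 3 | Widget ; 5 | Widget ; 4 | Widget

Each matches row matches the teams row where team_id = teams.id.
Then keep rows with m.goals_for >= 3.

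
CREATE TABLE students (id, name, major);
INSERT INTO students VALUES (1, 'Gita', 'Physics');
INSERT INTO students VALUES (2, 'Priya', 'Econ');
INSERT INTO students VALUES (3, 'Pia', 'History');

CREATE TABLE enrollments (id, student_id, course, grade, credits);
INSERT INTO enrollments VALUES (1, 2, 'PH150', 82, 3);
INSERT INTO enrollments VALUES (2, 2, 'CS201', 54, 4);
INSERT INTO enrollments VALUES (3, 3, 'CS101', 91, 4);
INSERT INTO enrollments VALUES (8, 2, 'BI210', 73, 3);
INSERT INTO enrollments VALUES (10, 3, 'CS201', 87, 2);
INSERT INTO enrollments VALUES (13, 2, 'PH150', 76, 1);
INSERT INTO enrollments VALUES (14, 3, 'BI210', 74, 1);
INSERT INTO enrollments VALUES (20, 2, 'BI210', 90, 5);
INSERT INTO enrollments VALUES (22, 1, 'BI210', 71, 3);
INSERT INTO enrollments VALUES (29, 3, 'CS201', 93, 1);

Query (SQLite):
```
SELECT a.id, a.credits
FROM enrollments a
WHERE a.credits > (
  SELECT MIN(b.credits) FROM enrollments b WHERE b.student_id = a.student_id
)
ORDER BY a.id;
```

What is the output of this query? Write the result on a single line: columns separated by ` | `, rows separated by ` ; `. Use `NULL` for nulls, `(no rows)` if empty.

1 | 3 ; 2 | 4 ; 3 | 4 ; 8 | 3 ; 10 | 2 ; 20 | 5

For each enrollments row a, compute MIN(credits) over rows sharing a.student_id.
Keep row a if a.credits > that per-group MIN.
  student_id=1: MIN(credits) = 3
  student_id=2: MIN(credits) = 1
  student_id=3: MIN(credits) = 1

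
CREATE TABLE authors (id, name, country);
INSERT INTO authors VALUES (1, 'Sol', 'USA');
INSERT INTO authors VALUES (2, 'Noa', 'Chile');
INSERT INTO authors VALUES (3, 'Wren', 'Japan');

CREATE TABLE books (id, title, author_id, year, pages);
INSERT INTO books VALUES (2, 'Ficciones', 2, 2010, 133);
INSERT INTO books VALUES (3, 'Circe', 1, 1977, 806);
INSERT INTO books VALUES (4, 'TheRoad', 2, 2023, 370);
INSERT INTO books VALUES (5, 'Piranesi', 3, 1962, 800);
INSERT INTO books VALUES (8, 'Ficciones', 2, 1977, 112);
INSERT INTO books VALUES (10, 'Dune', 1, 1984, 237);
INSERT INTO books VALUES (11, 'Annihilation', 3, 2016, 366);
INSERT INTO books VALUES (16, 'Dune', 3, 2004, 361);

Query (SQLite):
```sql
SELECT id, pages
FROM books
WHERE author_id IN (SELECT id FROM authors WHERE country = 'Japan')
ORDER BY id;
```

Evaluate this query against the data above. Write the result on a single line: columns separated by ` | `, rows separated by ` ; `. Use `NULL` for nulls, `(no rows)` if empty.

Inner query: authors.id where country = 'Japan'.
Outer: keep books rows whose author_id is in that set.
Inner query → {3}

5 | 800 ; 11 | 366 ; 16 | 361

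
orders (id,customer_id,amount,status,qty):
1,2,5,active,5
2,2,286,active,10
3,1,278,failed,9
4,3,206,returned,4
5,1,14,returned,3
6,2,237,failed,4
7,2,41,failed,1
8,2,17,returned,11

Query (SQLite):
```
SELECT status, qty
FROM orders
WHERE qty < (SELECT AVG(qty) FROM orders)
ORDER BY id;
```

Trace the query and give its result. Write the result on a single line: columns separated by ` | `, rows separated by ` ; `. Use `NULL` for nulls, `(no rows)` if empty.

Scalar subquery: AVG(qty) over all orders rows = 5.875.
Keep rows where qty < that value.

active | 5 ; returned | 4 ; returned | 3 ; failed | 4 ; failed | 1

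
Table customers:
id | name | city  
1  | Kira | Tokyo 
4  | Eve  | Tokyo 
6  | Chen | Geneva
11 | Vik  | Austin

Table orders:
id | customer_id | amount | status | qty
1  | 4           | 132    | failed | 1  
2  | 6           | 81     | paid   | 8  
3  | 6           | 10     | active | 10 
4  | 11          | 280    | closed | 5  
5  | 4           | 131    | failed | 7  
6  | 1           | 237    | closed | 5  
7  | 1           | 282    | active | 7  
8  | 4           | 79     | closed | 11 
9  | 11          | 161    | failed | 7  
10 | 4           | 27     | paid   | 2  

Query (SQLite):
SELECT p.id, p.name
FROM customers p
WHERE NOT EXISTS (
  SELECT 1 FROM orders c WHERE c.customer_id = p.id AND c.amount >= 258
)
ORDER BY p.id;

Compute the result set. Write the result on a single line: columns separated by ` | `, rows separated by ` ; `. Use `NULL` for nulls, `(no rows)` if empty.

4 | Eve ; 6 | Chen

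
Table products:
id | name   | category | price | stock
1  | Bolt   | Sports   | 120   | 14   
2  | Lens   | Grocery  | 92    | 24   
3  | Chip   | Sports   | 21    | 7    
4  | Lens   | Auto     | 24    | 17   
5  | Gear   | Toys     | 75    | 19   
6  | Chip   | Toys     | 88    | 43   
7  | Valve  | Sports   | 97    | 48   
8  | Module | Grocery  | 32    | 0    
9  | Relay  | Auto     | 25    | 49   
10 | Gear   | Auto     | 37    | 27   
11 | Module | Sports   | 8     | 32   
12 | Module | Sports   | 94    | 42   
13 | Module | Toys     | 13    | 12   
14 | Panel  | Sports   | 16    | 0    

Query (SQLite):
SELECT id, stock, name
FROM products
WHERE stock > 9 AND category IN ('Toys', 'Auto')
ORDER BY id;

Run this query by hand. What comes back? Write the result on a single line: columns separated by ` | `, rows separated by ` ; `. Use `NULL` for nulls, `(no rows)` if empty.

4 | 17 | Lens ; 5 | 19 | Gear ; 6 | 43 | Chip ; 9 | 49 | Relay ; 10 | 27 | Gear ; 13 | 12 | Module

stock > 9: ids {1, 2, 4, 5, 6, 7, 9, 10, 11, 12, 13}
category IN ('Toys', 'Auto'): ids {4, 5, 6, 9, 10, 13}
Combine with AND.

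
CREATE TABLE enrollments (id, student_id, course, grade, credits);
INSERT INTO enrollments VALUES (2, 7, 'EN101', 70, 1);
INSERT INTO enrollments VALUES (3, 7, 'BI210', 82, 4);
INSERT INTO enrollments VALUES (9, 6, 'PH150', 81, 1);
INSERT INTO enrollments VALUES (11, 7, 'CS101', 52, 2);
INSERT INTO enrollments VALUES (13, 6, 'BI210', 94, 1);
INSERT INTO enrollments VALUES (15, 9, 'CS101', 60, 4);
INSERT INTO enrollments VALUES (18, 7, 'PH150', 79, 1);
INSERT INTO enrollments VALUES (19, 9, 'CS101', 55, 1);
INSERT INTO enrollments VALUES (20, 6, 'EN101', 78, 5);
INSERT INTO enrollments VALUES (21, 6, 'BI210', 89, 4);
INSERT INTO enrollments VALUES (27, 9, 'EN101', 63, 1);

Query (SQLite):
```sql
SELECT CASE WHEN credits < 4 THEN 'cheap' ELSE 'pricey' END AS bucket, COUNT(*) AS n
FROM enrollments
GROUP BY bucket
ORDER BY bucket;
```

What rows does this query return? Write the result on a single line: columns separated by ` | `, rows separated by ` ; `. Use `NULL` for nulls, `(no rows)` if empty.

cheap | 7 ; pricey | 4

Bucket rows by credits < 4 → 'cheap' else 'pricey'; count each bucket.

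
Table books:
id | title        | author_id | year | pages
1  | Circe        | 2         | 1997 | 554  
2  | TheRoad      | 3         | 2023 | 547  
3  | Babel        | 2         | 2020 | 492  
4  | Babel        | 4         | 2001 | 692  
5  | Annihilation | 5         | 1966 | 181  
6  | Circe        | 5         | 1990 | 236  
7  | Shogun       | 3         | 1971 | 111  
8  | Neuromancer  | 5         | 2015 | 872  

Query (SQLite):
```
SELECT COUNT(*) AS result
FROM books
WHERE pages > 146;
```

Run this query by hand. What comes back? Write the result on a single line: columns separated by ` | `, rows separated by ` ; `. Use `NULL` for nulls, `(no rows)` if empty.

Rows where pages > 146 → year values: [1997, 2023, 2020, 2001, 1966, 1990, 2015].
COUNT(*) counts rows → 7.

7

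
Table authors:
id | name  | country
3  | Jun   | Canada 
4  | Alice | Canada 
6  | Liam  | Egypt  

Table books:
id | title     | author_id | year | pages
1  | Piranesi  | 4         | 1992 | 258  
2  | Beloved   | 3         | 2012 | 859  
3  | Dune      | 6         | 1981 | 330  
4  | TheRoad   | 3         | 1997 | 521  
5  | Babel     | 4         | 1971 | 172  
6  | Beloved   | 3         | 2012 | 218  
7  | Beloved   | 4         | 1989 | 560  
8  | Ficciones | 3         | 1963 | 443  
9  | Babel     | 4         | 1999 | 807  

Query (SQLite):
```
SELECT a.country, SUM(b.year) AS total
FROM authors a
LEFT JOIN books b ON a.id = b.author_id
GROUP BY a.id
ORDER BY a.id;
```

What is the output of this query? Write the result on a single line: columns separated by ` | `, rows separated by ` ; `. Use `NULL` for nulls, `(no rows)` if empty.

Canada | 7984 ; Canada | 7951 ; Egypt | 1981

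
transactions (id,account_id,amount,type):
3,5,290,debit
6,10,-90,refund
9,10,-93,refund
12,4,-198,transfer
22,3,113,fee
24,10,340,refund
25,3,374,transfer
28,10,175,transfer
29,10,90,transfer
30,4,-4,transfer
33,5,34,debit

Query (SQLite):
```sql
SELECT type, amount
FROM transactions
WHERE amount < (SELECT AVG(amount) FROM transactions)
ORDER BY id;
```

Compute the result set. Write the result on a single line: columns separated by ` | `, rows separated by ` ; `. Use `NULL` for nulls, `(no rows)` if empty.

refund | -90 ; refund | -93 ; transfer | -198 ; transfer | 90 ; transfer | -4 ; debit | 34

Scalar subquery: AVG(amount) over all transactions rows = 93.727273 (≈; comparison uses full precision).
Keep rows where amount < that value.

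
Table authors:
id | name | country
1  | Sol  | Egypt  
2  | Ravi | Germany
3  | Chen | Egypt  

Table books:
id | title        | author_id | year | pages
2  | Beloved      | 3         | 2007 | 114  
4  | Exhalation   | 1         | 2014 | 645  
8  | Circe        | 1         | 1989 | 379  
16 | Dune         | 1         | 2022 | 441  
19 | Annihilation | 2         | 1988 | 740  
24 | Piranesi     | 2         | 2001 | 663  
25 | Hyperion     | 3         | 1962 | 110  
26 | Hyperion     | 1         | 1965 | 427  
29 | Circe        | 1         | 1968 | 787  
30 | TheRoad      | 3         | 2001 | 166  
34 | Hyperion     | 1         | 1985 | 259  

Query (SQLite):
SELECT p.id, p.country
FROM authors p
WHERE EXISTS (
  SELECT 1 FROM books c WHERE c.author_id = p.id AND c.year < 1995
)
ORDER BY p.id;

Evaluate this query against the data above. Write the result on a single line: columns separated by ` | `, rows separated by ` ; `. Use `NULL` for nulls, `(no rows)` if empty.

1 | Egypt ; 2 | Germany ; 3 | Egypt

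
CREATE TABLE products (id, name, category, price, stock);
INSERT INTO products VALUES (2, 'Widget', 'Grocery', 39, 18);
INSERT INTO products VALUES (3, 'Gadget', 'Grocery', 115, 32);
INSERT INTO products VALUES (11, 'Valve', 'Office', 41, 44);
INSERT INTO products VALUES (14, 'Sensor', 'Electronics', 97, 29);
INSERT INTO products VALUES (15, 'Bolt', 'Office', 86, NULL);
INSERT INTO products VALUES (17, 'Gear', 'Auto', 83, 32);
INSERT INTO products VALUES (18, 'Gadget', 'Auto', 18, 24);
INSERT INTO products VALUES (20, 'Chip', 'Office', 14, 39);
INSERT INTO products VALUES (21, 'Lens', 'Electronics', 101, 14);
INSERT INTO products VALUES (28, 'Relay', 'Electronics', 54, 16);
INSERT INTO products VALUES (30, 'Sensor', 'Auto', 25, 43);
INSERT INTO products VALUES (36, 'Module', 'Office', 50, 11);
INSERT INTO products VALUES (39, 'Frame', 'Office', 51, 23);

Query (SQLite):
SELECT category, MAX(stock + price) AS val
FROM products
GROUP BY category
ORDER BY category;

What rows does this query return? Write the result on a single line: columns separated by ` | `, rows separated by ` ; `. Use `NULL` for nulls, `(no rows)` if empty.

Auto | 115 ; Electronics | 126 ; Grocery | 147 ; Office | 85

For each row compute stock + price.
Group by category; take MAX of the expression per group.
  Auto: ids {17, 18, 30} → MAX(stock + price)=115
  Electronics: ids {14, 21, 28} → MAX(stock + price)=126
  Grocery: ids {2, 3} → MAX(stock + price)=147
  Office: ids {11, 15, 20, 36, 39} → MAX(stock + price)=85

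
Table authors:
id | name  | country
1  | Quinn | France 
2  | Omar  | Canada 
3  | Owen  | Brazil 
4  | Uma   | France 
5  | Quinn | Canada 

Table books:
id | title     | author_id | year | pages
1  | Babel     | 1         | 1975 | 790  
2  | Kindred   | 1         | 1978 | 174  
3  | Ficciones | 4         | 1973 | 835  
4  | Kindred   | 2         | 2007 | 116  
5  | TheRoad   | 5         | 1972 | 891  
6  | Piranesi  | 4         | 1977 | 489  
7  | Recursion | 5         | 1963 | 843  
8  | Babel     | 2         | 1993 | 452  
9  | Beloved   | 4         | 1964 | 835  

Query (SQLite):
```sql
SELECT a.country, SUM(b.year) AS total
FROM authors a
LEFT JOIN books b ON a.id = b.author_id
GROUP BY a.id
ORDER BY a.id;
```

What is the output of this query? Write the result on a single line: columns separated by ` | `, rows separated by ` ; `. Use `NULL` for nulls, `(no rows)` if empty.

LEFT JOIN keeps every authors row; unmatched ones get NULL for books columns.
Group by authors.id and compute SUM(b.year). SUM over an all-NULL group is NULL.
  1: ids {1, 2} → SUM(b.year)=3953
  2: ids {4, 8} → SUM(b.year)=4000
  3: ids {—} → SUM(b.year)=NULL
  4: ids {3, 6, 9} → SUM(b.year)=5914
  5: ids {5, 7} → SUM(b.year)=3935

France | 3953 ; Canada | 4000 ; Brazil | NULL ; France | 5914 ; Canada | 3935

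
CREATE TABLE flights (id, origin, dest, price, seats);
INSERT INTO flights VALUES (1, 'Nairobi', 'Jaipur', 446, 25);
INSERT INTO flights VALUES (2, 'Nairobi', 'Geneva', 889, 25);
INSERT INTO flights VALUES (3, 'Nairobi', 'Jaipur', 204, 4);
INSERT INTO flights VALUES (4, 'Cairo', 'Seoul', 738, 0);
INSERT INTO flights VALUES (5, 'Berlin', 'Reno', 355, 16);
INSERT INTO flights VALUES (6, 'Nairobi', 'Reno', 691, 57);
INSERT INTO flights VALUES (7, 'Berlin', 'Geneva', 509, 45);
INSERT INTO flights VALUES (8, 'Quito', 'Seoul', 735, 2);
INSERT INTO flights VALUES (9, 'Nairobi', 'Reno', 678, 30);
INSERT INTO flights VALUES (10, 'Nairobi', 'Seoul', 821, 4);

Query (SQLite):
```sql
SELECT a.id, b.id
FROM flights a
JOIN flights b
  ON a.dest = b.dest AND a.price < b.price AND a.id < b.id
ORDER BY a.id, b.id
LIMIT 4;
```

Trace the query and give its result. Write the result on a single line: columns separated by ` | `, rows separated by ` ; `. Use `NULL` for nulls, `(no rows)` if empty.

Pairs (a,b) with same dest, a.price < b.price, a.id < b.id.
dest groups: Geneva:{2,7} Jaipur:{1,3} Reno:{5,6,9} Seoul:{4,8,10}
Ordered by (a.id, b.id); first 4.

4 | 10 ; 5 | 6 ; 5 | 9 ; 8 | 10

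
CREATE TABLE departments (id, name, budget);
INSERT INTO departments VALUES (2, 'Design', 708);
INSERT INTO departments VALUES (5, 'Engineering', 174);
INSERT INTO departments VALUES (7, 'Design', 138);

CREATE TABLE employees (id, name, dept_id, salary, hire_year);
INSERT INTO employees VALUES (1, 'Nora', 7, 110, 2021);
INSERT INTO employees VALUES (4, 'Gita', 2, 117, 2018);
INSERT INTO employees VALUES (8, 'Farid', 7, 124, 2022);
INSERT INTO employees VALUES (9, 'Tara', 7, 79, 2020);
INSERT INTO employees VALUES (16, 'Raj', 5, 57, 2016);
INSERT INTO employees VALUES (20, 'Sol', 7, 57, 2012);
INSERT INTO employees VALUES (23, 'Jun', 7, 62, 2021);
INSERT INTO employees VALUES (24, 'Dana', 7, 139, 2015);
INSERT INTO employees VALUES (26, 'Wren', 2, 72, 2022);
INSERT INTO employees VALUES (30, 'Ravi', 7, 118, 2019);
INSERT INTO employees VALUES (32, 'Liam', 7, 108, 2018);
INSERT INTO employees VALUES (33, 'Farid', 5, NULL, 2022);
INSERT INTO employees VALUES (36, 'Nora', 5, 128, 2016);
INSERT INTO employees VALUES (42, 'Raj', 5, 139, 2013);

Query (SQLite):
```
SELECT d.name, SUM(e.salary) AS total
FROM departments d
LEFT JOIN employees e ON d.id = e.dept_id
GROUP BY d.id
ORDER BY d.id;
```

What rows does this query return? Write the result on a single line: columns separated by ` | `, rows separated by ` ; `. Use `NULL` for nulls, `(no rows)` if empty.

Design | 189 ; Engineering | 324 ; Design | 797

LEFT JOIN keeps every departments row; unmatched ones get NULL for employees columns.
Group by departments.id and compute SUM(e.salary). SUM over an all-NULL group is NULL.
  2: ids {4, 26} → SUM(e.salary)=189
  5: ids {16, 33, 36, 42} → SUM(e.salary)=324
  7: ids {1, 8, 9, 20, 23, 24, 30, 32} → SUM(e.salary)=797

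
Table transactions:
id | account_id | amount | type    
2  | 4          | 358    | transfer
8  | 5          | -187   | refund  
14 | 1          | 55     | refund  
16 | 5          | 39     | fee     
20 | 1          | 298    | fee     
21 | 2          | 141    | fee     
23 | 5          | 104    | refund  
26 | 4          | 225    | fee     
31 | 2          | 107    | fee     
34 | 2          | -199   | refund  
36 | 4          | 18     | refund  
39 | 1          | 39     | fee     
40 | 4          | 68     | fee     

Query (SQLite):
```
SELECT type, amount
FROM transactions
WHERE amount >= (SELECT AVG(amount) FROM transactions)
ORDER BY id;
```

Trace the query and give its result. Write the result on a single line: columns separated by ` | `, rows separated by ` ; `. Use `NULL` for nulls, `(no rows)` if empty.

transfer | 358 ; fee | 298 ; fee | 141 ; refund | 104 ; fee | 225 ; fee | 107

Scalar subquery: AVG(amount) over all transactions rows = 82.0.
Keep rows where amount >= that value.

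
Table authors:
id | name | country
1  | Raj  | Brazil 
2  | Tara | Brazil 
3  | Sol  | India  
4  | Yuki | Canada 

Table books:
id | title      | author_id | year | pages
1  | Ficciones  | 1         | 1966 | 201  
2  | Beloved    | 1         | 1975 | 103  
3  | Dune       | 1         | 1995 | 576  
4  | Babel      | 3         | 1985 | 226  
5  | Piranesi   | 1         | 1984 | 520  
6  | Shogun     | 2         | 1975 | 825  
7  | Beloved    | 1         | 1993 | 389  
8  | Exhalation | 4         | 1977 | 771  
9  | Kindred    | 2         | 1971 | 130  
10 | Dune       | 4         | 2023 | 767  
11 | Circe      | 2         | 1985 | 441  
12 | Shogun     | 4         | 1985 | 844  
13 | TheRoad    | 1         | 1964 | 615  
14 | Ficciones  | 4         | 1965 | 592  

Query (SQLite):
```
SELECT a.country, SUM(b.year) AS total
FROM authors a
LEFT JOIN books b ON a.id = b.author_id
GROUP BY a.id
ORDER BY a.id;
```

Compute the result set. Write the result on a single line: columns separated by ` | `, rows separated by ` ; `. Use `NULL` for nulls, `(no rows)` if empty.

Brazil | 11877 ; Brazil | 5931 ; India | 1985 ; Canada | 7950

LEFT JOIN keeps every authors row; unmatched ones get NULL for books columns.
Group by authors.id and compute SUM(b.year). SUM over an all-NULL group is NULL.
  1: ids {1, 2, 3, 5, 7, 13} → SUM(b.year)=11877
  2: ids {6, 9, 11} → SUM(b.year)=5931
  3: ids {4} → SUM(b.year)=1985
  4: ids {8, 10, 12, 14} → SUM(b.year)=7950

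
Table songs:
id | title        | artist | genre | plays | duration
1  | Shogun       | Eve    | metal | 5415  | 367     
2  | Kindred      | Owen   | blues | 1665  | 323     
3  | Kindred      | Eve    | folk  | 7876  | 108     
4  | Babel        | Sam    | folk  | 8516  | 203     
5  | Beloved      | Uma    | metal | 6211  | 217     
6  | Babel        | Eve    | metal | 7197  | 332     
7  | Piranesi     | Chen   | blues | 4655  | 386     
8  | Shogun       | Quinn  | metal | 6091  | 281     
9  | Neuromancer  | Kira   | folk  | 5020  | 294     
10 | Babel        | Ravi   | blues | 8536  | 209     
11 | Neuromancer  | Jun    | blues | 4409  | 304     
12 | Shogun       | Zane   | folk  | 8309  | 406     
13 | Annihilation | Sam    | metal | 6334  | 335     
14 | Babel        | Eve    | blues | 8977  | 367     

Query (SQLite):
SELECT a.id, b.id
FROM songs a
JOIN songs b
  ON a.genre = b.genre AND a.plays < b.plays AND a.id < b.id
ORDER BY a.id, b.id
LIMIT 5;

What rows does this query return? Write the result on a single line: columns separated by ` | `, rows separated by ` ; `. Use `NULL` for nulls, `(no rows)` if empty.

Pairs (a,b) with same genre, a.plays < b.plays, a.id < b.id.
genre groups: blues:{2,7,10,11,14} folk:{3,4,9,12} metal:{1,5,6,8,13}
Ordered by (a.id, b.id); first 5.

1 | 5 ; 1 | 6 ; 1 | 8 ; 1 | 13 ; 2 | 7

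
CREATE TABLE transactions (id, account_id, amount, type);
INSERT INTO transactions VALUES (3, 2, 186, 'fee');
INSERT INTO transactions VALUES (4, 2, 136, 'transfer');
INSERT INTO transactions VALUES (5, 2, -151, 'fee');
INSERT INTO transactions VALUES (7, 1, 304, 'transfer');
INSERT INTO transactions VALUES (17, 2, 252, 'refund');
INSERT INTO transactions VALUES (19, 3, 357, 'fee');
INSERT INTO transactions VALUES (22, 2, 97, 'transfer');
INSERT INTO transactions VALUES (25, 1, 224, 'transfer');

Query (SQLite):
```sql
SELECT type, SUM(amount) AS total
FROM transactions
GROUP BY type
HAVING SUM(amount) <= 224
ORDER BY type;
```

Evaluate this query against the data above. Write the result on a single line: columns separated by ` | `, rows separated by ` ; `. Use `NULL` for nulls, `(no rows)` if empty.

(no rows)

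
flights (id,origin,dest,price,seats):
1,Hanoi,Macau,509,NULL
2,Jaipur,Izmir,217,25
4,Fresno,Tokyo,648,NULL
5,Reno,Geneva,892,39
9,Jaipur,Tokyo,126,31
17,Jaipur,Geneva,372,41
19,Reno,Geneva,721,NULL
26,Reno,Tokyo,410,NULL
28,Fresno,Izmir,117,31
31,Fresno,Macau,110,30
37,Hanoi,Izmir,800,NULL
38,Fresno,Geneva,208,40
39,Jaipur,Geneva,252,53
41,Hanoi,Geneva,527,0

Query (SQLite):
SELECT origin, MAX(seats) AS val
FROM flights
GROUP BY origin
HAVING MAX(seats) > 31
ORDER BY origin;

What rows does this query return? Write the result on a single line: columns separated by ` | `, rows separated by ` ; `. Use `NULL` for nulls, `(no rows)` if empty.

Fresno | 40 ; Jaipur | 53 ; Reno | 39

Partition flights by origin; compute MAX(seats) within each group.
HAVING: keep groups where MAX(seats) > 31.
  Fresno: ids {4, 28, 31, 38} → MAX(seats)=40
  Hanoi: ids {1, 37, 41} → MAX(seats)=0
  Jaipur: ids {2, 9, 17, 39} → MAX(seats)=53
  Reno: ids {5, 19, 26} → MAX(seats)=39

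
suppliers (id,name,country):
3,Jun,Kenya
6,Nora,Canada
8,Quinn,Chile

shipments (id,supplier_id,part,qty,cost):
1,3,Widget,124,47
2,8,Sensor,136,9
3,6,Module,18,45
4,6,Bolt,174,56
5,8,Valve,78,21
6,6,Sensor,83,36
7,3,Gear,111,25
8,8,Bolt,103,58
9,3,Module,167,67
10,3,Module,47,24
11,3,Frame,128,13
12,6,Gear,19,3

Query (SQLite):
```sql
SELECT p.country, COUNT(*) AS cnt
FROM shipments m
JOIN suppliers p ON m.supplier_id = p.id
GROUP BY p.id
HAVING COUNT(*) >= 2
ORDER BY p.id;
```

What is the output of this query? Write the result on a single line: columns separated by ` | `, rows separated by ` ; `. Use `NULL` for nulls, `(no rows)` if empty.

Kenya | 5 ; Canada | 4 ; Chile | 3

Join each shipments row to its suppliers via supplier_id.
Group joined rows by suppliers.id; compute COUNT(*) per group.
HAVING: keep groups with count ≥ 2.
  3: ids {1, 7, 9, 10, 11} → COUNT(*)=5
  6: ids {3, 4, 6, 12} → COUNT(*)=4
  8: ids {2, 5, 8} → COUNT(*)=3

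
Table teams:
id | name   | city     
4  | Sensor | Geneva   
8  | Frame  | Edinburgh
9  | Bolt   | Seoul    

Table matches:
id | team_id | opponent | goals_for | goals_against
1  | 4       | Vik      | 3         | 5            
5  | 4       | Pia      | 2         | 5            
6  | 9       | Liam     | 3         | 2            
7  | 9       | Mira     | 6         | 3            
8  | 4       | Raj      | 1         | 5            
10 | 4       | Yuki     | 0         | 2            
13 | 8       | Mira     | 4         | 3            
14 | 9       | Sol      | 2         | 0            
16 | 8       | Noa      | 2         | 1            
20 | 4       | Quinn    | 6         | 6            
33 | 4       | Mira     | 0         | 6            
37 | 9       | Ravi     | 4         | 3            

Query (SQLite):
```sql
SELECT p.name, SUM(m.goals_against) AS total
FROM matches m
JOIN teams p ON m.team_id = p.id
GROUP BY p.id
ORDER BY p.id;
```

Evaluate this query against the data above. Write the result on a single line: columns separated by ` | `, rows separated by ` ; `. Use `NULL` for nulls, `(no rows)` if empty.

Sensor | 29 ; Frame | 4 ; Bolt | 8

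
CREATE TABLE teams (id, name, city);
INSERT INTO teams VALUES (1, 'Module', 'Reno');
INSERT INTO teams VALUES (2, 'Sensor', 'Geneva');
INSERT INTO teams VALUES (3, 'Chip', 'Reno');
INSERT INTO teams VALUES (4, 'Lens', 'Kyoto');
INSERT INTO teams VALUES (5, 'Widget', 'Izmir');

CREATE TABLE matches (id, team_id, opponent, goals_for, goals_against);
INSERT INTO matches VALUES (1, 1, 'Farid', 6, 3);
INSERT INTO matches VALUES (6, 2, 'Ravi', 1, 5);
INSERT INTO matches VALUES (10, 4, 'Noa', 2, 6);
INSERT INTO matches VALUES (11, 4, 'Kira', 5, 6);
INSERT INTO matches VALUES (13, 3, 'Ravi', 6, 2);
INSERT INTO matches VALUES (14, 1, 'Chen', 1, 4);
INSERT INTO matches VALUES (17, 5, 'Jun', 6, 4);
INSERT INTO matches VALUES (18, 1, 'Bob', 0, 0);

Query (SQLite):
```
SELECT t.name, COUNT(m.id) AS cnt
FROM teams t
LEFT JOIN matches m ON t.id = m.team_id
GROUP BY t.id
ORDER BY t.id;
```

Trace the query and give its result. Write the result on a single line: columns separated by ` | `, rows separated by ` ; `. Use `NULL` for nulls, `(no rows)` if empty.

LEFT JOIN keeps every teams row; unmatched ones get NULL for matches columns.
Group by teams.id and compute COUNT(m.id). COUNT(col) of an all-NULL group is 0.
  1: ids {1, 14, 18} → COUNT(m.id)=3
  2: ids {6} → COUNT(m.id)=1
  3: ids {13} → COUNT(m.id)=1
  4: ids {10, 11} → COUNT(m.id)=2
  5: ids {17} → COUNT(m.id)=1

Module | 3 ; Sensor | 1 ; Chip | 1 ; Lens | 2 ; Widget | 1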